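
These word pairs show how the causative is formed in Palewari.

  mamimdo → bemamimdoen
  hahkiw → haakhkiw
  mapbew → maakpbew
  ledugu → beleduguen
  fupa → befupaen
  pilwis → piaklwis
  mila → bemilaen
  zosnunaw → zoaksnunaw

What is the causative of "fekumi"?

befekumien

zosnunaw and mila both have last vowel 'a' yet inflect differently (zoaksnunaw, bemilaen), so the last vowel is not what conditions the rule; whether the stem ends in a vowel or a consonant is.
"fekumi" ends in a vowel. The stems ending in a vowel (mila → bemilaen, fupa → befupaen, ledugu → beleduguen) add be- … -en around the stem.
The other pattern: stems ending in a consonant insert -ak- after the first vowel.
So fekumi → befekumien.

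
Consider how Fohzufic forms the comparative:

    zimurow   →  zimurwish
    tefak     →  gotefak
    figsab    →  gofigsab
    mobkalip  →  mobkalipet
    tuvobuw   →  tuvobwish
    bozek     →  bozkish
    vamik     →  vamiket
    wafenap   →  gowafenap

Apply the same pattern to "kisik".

kisiket

"kisik" has last vowel 'i'. The stems whose last vowel is 'i' (vamik → vamiket, mobkalip → mobkalipet) add -et.
The other patterns: stems whose last vowel is 'a' add the prefix go-; stems whose last vowel is 'e', 'o' or 'u' delete the last vowel and add -ish.
So kisik → kisiket.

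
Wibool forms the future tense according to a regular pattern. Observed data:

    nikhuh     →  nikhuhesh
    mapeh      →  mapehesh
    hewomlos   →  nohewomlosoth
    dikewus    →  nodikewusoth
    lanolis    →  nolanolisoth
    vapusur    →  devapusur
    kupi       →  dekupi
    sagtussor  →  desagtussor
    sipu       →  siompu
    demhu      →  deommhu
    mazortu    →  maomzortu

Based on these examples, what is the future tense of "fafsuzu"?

nikhuh and dikewus both have last vowel 'u' yet inflect differently (nikhuhesh, nodikewusoth), so the last vowel is not what conditions the rule; the final letter is.
"fafsuzu" ends in -u. The stems ending in -u (sipu → siompu, demhu → deommhu, mazortu → maomzortu) insert -om- after the first vowel.
So fafsuzu → faomfsuzu.

faomfsuzu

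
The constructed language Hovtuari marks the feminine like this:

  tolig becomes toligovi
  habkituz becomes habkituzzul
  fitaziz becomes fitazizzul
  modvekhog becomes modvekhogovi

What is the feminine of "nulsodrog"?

nulsodrogovi

fitaziz and tolig both have last vowel 'i' yet inflect differently (fitazizzul, toligovi), so the last vowel is not what conditions the rule; the final letter is.
"nulsodrog" ends in -g. The stems ending in -g (tolig → toligovi, modvekhog → modvekhogovi) add -ovi.
The other pattern: stems ending in -z double the final consonant and add -ul.
So nulsodrog → nulsodrogovi.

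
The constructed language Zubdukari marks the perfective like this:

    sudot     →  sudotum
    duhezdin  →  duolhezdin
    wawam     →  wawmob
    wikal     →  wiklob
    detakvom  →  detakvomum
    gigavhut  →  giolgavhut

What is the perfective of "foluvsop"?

wawam and detakvom both end in -m yet inflect differently (wawmob, detakvomum), so the final letter is not what conditions the rule; the last vowel is.
"foluvsop" has last vowel 'o'. The stems whose last vowel is 'o' (sudot → sudotum, detakvom → detakvomum) add -um.
So foluvsop → foluvsopum.

foluvsopum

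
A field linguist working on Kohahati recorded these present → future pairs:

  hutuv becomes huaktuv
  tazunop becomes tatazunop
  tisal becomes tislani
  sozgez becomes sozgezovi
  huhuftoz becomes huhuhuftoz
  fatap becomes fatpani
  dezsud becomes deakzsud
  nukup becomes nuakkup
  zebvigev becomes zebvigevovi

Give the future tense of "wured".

sozgez and huhuftoz both end in -z yet inflect differently (sozgezovi, huhuhuftoz), so the final letter is not what conditions the rule; the last vowel is.
"wured" has last vowel 'e'. The stems whose last vowel is 'e' (zebvigev → zebvigevovi, sozgez → sozgezovi) add -ovi.
So wured → wuredovi.

wuredovi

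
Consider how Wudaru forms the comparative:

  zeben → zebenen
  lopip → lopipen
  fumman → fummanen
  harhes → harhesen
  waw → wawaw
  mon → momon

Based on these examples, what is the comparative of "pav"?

papav

zeben and mon both end in -n yet inflect differently (zebenen, momon), so the final letter is not what conditions the rule; the number of vowels is.
"pav" has 1 vowel. The stems with 1 vowel (waw → wawaw, mon → momon) repeat the first consonant+vowel as a prefix.
So pav → papav.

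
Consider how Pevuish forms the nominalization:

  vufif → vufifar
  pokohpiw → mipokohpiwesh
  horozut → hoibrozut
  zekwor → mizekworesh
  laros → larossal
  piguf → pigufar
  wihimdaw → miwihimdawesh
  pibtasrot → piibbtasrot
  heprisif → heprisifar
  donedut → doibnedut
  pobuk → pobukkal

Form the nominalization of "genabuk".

genabukkal

"genabuk" ends in -k. The one such stem in the data (pobuk → pobukkal) doubles the final consonant and adds -al (as does laros), so the same rule applies.
So genabuk → genabukkal.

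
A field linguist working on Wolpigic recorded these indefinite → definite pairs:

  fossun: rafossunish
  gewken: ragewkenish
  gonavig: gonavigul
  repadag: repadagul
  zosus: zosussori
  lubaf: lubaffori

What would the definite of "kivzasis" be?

kivzasissori

fossun and zosus both have last vowel 'u' yet inflect differently (rafossunish, zosussori), so the last vowel is not what conditions the rule; the final letter is.
"kivzasis" ends in -s. The one such stem in the data (zosus → zosussori) doubles the final consonant and adds -ori (as does lubaf), so the same rule applies.
The other patterns: stems ending in -n add ra- … -ish around the stem; stems ending in -g add -ul.
So kivzasis → kivzasissori.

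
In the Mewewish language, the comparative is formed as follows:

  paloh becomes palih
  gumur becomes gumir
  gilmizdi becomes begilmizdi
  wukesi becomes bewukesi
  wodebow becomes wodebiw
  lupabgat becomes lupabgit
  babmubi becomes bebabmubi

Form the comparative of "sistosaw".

sistosiw

wodebow and wukesi both begin with w- yet inflect differently (wodebiw, bewukesi), so the first letter is not what conditions the rule; whether the stem ends in a vowel or a consonant is.
"sistosaw" ends in a consonant. The stems ending in a consonant (wodebow → wodebiw, gumur → gumir, paloh → palih) change the last vowel to 'i'.
So sistosaw → sistosiw.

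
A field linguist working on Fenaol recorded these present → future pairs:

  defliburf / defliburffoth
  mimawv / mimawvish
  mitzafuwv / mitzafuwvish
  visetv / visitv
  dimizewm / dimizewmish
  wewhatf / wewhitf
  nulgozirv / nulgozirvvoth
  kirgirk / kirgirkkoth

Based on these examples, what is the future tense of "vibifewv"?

vibifewvish

wewhatf and defliburf both end in -f yet inflect differently (wewhitf, defliburffoth), so the final letter is not what conditions the rule; the second-to-last letter is.
"vibifewv" has second-to-last letter 'w'. The stems whose second-to-last letter is 'w' (dimizewm → dimizewmish, mimawv → mimawvish, mitzafuwv → mitzafuwvish) add -ish.
So vibifewv → vibifewvish.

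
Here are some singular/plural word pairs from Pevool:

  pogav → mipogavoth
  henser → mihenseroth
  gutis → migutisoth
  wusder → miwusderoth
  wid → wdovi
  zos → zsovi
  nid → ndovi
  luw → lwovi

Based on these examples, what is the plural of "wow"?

wwovi

gutis and zos both end in -s yet inflect differently (migutisoth, zsovi), so the final letter is not what conditions the rule; the number of vowels is.
"wow" has 1 vowel. The stems with 1 vowel (wid → wdovi, zos → zsovi, nid → ndovi) delete the last vowel and add -ovi.
So wow → wwovi.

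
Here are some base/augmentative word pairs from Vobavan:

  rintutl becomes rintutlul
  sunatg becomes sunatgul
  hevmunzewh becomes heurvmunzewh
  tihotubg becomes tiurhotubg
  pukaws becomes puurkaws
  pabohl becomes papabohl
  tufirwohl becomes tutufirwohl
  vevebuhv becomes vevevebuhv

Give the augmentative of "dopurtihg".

dodopurtihg

"dopurtihg" has second-to-last letter 'h'. The stems whose second-to-last letter is 'h' (pabohl → papabohl, tufirwohl → tutufirwohl, vevebuhv → vevevebuhv) repeat the first consonant+vowel as a prefix.
The other patterns: stems whose second-to-last letter is 't' add -ul; stems whose second-to-last letter is 'b' or 'w' insert -ur- after the first vowel.
So dopurtihg → dodopurtihg.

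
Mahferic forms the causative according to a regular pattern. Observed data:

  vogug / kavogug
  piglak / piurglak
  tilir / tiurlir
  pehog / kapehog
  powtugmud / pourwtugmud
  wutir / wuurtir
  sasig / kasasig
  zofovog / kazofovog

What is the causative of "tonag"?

"tonag" ends in -g. The stems ending in -g (pehog → kapehog, vogug → kavogug, sasig → kasasig) add the prefix ka-.
The other pattern: stems ending in -d, -k or -r insert -ur- after the first vowel.
So tonag → katonag.

katonag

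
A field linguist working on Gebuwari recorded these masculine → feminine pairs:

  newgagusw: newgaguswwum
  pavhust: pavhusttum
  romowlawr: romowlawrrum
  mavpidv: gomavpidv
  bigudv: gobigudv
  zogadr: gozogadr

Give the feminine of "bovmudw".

"bovmudw" has second-to-last letter 'd'. The stems whose second-to-last letter is 'd' (mavpidv → gomavpidv, bigudv → gobigudv, zogadr → gozogadr) add the prefix go-.
So bovmudw → gobovmudw.

gobovmudw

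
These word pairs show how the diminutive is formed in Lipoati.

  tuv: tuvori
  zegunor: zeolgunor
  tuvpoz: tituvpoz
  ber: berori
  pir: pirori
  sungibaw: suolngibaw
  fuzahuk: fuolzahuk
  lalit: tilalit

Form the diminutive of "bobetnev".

pir and zegunor both end in -r yet inflect differently (pirori, zeolgunor), so the final letter is not what conditions the rule; the number of vowels is.
"bobetnev" has 3 vowels. The stems with 3 vowels (zegunor → zeolgunor, sungibaw → suolngibaw, fuzahuk → fuolzahuk) insert -ol- after the first vowel.
So bobetnev → boolbetnev.

boolbetnev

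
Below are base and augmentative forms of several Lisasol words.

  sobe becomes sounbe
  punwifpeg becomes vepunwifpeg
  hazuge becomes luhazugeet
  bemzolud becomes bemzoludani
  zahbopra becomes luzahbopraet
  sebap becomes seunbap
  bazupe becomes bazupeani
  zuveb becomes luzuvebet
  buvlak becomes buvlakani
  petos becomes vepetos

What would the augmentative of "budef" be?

"budef" begins with b-. The stems beginning with b- (bazupe → bazupeani, buvlak → buvlakani, bemzolud → bemzoludani) add -ani.
The other patterns: stems beginning with p- add the prefix ve-; stems beginning with s- insert -un- after the first vowel; stems beginning with h- or z- add lu- … -et around the stem.
So budef → budefani.

budefani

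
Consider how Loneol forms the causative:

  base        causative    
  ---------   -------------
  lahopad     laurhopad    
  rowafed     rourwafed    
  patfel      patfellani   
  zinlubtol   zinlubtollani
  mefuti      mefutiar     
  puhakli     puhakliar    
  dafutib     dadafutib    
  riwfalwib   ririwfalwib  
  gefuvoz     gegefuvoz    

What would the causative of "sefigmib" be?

sesefigmib

rowafed and patfel both have last vowel 'e' yet inflect differently (rourwafed, patfellani), so the last vowel is not what conditions the rule; the final letter is.
"sefigmib" ends in -b. The stems ending in -b (dafutib → dadafutib, riwfalwib → ririwfalwib) repeat the first consonant+vowel as a prefix.
The other patterns: stems ending in -d insert -ur- after the first vowel; stems ending in -l double the final consonant and add -ani; stems ending in -i add -ar.
So sefigmib → sesefigmib.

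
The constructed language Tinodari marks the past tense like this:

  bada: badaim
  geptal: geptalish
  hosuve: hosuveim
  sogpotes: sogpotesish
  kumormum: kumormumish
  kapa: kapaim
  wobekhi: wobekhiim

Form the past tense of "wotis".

"wotis" ends in a consonant. The stems ending in a consonant (geptal → geptalish, sogpotes → sogpotesish, kumormum → kumormumish) add -ish.
So wotis → wotisish.

wotisish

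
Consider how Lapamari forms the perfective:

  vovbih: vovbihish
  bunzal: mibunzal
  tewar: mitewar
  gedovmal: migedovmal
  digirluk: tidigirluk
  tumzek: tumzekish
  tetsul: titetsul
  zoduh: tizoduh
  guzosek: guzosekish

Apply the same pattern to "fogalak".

tetsul and bunzal both end in -l yet inflect differently (titetsul, mibunzal), so the final letter is not what conditions the rule; the last vowel is.
"fogalak" has last vowel 'a'. The stems whose last vowel is 'a' (bunzal → mibunzal, gedovmal → migedovmal, tewar → mitewar) add the prefix mi-.
So fogalak → mifogalak.

mifogalak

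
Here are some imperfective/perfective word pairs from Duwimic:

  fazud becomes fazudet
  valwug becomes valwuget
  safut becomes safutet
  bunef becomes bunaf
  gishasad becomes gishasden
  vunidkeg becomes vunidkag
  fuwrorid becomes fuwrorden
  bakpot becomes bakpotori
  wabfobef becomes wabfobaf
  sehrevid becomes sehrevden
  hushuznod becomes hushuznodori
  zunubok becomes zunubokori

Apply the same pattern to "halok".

halokori

vunidkeg and valwug both end in -g yet inflect differently (vunidkag, valwuget), so the final letter is not what conditions the rule; the last vowel is.
"halok" has last vowel 'o'. The stems whose last vowel is 'o' (hushuznod → hushuznodori, zunubok → zunubokori, bakpot → bakpotori) add -ori.
So halok → halokori.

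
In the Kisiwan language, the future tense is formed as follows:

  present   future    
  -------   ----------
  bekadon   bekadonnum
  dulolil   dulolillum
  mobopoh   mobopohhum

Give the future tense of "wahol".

wahollum

Every pair shown (bekadon → bekadonnum, dulolil → dulolillum, mobopoh → mobopohhum) follows the same rule: double the final consonant and add -um.
So wahol → wahollum.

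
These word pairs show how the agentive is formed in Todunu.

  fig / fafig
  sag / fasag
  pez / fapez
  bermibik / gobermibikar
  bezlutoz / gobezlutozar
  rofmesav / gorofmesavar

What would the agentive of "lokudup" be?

pez and bezlutoz both end in -z yet inflect differently (fapez, gobezlutozar), so the final letter is not what conditions the rule; the number of vowels is.
"lokudup" has 3 vowels. The stems with 3 vowels (bermibik → gobermibikar, bezlutoz → gobezlutozar, rofmesav → gorofmesavar) add go- … -ar around the stem.
So lokudup → golokudupar.

golokudupar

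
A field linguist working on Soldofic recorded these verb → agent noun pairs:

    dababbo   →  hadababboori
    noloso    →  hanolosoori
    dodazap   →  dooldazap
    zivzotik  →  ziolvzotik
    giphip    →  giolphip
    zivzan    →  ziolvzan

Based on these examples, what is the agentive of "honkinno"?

hahonkinnoori

"honkinno" ends in -o. The stems ending in -o (dababbo → hadababboori, noloso → hanolosoori) add ha- … -ori around the stem.
The other pattern: stems ending in -k, -n or -p insert -ol- after the first vowel.
So honkinno → hahonkinnoori.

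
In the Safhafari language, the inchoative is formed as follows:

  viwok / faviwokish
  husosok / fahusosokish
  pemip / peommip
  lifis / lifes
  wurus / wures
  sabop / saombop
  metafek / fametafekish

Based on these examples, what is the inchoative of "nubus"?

lifis and pemip both have last vowel 'i' yet inflect differently (lifes, peommip), so the last vowel is not what conditions the rule; the final letter is.
"nubus" ends in -s. The stems ending in -s (lifis → lifes, wurus → wures) change the last vowel to 'e'.
So nubus → nubes.

nubes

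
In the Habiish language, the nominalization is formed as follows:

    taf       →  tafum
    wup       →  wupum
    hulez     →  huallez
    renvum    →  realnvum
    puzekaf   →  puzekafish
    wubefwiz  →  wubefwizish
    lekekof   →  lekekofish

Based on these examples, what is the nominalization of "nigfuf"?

nialgfuf

taf and puzekaf both end in -f yet inflect differently (tafum, puzekafish), so the final letter is not what conditions the rule; the number of vowels is.
"nigfuf" has 2 vowels. The stems with 2 vowels (hulez → huallez, renvum → realnvum) insert -al- after the first vowel.
The other patterns: stems with 1 vowel add -um; stems with 3 vowels add -ish.
So nigfuf → nialgfuf.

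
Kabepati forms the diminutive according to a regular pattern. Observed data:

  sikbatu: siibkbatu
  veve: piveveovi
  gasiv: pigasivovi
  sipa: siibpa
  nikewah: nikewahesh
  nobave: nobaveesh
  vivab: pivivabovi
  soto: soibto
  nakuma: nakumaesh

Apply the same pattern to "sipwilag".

siibpwilag

nakuma and sipa both end in -a yet inflect differently (nakumaesh, siibpa), so the final letter is not what conditions the rule; the first letter is.
"sipwilag" begins with s-. The stems beginning with s- (soto → soibto, sikbatu → siibkbatu, sipa → siibpa) insert -ib- after the first vowel.
The other patterns: stems beginning with n- add -esh; stems beginning with g- or v- add pi- … -ovi around the stem.
So sipwilag → siibpwilag.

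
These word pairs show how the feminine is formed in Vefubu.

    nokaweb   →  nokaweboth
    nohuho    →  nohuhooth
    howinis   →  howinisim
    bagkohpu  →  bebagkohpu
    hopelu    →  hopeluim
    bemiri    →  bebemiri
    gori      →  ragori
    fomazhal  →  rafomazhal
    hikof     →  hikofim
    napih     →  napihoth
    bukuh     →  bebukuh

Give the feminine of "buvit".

hopelu and bagkohpu both end in -u yet inflect differently (hopeluim, bebagkohpu), so the final letter is not what conditions the rule; the first letter is.
"buvit" begins with b-. The stems beginning with b- (bagkohpu → bebagkohpu, bemiri → bebemiri, bukuh → bebukuh) add the prefix be-.
So buvit → bebuvit.

bebuvit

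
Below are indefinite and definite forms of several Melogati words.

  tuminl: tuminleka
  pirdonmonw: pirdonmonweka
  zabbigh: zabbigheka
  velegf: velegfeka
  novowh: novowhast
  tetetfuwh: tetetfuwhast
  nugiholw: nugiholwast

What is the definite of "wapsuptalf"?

zabbigh and novowh both end in -h yet inflect differently (zabbigheka, novowhast), so the final letter is not what conditions the rule; the second-to-last letter is.
"wapsuptalf" has second-to-last letter 'l'. The one such stem in the data (nugiholw → nugiholwast) adds -ast, so the same rule applies.
So wapsuptalf → wapsuptalfast.

wapsuptalfast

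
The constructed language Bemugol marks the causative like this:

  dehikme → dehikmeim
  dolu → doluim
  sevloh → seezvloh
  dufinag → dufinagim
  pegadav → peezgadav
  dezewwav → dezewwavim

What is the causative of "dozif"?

dezewwav and pegadav both end in -v yet inflect differently (dezewwavim, peezgadav), so the final letter is not what conditions the rule; the first letter is.
"dozif" begins with d-. The stems beginning with d- (dehikme → dehikmeim, dufinag → dufinagim, dezewwav → dezewwavim) add -im.
The other pattern: stems beginning with p- or s- insert -ez- after the first vowel.
So dozif → dozifim.

dozifim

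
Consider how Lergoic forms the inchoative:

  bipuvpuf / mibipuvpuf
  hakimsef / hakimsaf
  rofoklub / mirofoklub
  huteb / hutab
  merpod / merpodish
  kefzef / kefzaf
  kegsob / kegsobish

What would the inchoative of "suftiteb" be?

suftitab

"suftiteb" has last vowel 'e'. The stems whose last vowel is 'e' (kefzef → kefzaf, huteb → hutab, hakimsef → hakimsaf) change the last vowel to 'a'.
So suftiteb → suftitab.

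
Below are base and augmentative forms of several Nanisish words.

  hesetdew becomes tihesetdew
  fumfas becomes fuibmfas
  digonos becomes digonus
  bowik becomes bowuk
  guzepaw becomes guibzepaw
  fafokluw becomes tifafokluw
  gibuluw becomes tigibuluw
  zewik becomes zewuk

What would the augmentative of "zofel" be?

tizofel

fafokluw and guzepaw both end in -w yet inflect differently (tifafokluw, guibzepaw), so the final letter is not what conditions the rule; the last vowel is.
"zofel" has last vowel 'e'. The one such stem in the data (hesetdew → tihesetdew) adds the prefix ti-, so the same rule applies.
The other patterns: stems whose last vowel is 'i' or 'o' change the last vowel to 'u'; stems whose last vowel is 'a' insert -ib- after the first vowel.
So zofel → tizofel.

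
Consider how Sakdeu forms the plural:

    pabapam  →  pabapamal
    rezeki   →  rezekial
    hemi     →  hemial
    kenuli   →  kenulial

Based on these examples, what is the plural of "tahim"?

tahimal

Every pair shown (pabapam → pabapamal, rezeki → rezekial, hemi → hemial, …) follows the same rule: add -al.
So tahim → tahimal.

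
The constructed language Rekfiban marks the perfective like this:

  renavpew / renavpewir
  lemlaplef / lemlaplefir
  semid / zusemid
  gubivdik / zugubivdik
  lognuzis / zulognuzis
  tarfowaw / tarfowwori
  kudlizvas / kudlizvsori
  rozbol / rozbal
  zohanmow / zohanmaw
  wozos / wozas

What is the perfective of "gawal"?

gawlori

renavpew and tarfowaw both end in -w yet inflect differently (renavpewir, tarfowwori), so the final letter is not what conditions the rule; the last vowel is.
"gawal" has last vowel 'a'. The stems whose last vowel is 'a' (tarfowaw → tarfowwori, kudlizvas → kudlizvsori) delete the last vowel and add -ori.
The other patterns: stems whose last vowel is 'e' add -ir; stems whose last vowel is 'i' add the prefix zu-; stems whose last vowel is 'o' change the last vowel to 'a'.
So gawal → gawlori.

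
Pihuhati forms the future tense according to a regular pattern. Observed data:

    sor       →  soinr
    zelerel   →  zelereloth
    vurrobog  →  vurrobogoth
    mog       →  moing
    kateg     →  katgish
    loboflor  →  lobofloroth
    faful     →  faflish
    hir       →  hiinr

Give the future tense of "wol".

mog and kateg both end in -g yet inflect differently (moing, katgish), so the final letter is not what conditions the rule; the number of vowels is.
"wol" has 1 vowel. The stems with 1 vowel (mog → moing, hir → hiinr, sor → soinr) insert -in- after the first vowel.
So wol → woinl.

woinl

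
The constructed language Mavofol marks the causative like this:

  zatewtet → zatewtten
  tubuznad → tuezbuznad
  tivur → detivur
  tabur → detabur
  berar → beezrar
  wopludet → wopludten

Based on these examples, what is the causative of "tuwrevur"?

berar and tivur both end in -r yet inflect differently (beezrar, detivur), so the final letter is not what conditions the rule; the last vowel is.
"tuwrevur" has last vowel 'u'. The stems whose last vowel is 'u' (tivur → detivur, tabur → detabur) add the prefix de-.
The other patterns: stems whose last vowel is 'a' insert -ez- after the first vowel; stems whose last vowel is 'e' delete the last vowel and add -en.
So tuwrevur → detuwrevur.

detuwrevur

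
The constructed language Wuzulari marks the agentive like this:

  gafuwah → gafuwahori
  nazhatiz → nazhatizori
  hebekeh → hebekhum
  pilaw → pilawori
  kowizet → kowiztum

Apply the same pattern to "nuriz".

nurizori

gafuwah and hebekeh both end in -h yet inflect differently (gafuwahori, hebekhum), so the final letter is not what conditions the rule; the last vowel is.
"nuriz" has last vowel 'i'. The one such stem in the data (nazhatiz → nazhatizori) adds -ori, so the same rule applies.
The other pattern: stems whose last vowel is 'e' delete the last vowel and add -um.
So nuriz → nurizori.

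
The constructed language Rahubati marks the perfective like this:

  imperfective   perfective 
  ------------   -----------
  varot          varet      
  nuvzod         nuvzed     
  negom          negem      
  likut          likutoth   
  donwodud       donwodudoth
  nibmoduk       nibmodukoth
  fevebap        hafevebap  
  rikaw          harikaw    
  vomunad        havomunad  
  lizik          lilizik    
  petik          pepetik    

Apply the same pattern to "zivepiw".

varot and likut both end in -t yet inflect differently (varet, likutoth), so the final letter is not what conditions the rule; the last vowel is.
"zivepiw" has last vowel 'i'. The stems whose last vowel is 'i' (lizik → lilizik, petik → pepetik) repeat the first consonant+vowel as a prefix.
The other patterns: stems whose last vowel is 'o' change the last vowel to 'e'; stems whose last vowel is 'u' add -oth; stems whose last vowel is 'a' add the prefix ha-.
So zivepiw → zizivepiw.

zizivepiw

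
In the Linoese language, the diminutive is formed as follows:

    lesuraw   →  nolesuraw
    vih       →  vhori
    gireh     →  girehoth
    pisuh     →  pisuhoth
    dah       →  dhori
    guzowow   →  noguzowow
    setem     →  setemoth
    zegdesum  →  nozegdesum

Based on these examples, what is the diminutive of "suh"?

vih and pisuh both end in -h yet inflect differently (vhori, pisuhoth), so the final letter is not what conditions the rule; the number of vowels is.
"suh" has 1 vowel. The stems with 1 vowel (vih → vhori, dah → dhori) delete the last vowel and add -ori.
The other patterns: stems with 2 vowels add -oth; stems with 3 vowels add the prefix no-.
So suh → shori.

shori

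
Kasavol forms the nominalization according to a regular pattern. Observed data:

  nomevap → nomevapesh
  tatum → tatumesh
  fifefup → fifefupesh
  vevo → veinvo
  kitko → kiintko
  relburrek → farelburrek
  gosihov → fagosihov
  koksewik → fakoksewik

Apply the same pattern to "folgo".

vevo and gosihov both have last vowel 'o' yet inflect differently (veinvo, fagosihov), so the last vowel is not what conditions the rule; the final letter is.
"folgo" ends in -o. The stems ending in -o (vevo → veinvo, kitko → kiintko) insert -in- after the first vowel.
The other patterns: stems ending in -m or -p add -esh; stems ending in -k or -v add the prefix fa-.
So folgo → foinlgo.

foinlgo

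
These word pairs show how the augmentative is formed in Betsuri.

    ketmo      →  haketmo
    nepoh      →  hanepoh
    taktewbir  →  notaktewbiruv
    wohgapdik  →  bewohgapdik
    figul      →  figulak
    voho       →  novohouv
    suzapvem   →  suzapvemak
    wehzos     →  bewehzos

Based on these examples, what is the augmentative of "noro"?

hanoro

ketmo and voho both end in -o yet inflect differently (haketmo, novohouv), so the final letter is not what conditions the rule; the first letter is.
"noro" begins with n-. The one such stem in the data (nepoh → hanepoh) adds the prefix ha-, so the same rule applies.
So noro → hanoro.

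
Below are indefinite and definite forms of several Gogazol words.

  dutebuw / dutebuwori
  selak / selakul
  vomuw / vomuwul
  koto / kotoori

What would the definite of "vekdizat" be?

vekdizatul

"vekdizat" begins with v-. The one such stem in the data (vomuw → vomuwul) adds -ul, so the same rule applies.
The other pattern: stems beginning with d- or k- add -ori.
So vekdizat → vekdizatul.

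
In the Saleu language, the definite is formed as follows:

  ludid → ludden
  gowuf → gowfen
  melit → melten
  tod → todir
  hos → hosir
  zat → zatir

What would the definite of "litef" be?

ludid and tod both end in -d yet inflect differently (ludden, todir), so the final letter is not what conditions the rule; the number of vowels is.
"litef" has 2 vowels. The stems with 2 vowels (ludid → ludden, gowuf → gowfen, melit → melten) delete the last vowel and add -en.
So litef → litfen.

litfen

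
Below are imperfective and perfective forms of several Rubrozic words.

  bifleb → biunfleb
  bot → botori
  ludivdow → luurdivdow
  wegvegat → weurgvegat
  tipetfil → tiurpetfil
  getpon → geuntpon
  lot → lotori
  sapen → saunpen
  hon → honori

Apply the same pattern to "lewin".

"lewin" has 2 vowels. The stems with 2 vowels (sapen → saunpen, getpon → geuntpon, bifleb → biunfleb) insert -un- after the first vowel.
The other patterns: stems with 1 vowel add -ori; stems with 3 vowels insert -ur- after the first vowel.
So lewin → leunwin.

leunwin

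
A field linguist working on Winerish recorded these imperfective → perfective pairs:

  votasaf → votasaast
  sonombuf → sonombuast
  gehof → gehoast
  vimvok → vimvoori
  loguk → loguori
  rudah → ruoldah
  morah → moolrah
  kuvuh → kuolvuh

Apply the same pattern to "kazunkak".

kazunkaori

gehof and vimvok both have last vowel 'o' yet inflect differently (gehoast, vimvoori), so the last vowel is not what conditions the rule; the final letter is.
"kazunkak" ends in -k. The stems ending in -k (vimvok → vimvoori, loguk → loguori) drop the final letter and add -ori.
So kazunkak → kazunkaori.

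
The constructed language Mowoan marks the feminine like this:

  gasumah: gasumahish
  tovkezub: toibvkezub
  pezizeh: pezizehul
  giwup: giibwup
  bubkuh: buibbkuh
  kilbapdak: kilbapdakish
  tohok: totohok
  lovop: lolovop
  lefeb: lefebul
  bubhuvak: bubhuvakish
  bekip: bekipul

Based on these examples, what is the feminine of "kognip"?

"kognip" has last vowel 'i'. The one such stem in the data (bekip → bekipul) adds -ul, so the same rule applies.
So kognip → kognipul.

kognipul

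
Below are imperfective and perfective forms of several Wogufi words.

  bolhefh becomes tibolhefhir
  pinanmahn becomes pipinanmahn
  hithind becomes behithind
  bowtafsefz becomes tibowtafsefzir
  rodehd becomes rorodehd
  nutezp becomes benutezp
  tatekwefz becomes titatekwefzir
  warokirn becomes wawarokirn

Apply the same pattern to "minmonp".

"minmonp" has second-to-last letter 'n'. The one such stem in the data (hithind → behithind) adds the prefix be-, so the same rule applies.
So minmonp → beminmonp.

beminmonp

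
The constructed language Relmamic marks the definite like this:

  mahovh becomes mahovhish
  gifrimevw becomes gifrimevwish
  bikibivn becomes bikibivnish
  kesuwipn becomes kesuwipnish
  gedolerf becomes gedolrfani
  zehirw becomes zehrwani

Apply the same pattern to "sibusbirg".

"sibusbirg" has second-to-last letter 'r'. The stems whose second-to-last letter is 'r' (zehirw → zehrwani, gedolerf → gedolrfani) delete the last vowel and add -ani.
The other pattern: stems whose second-to-last letter is 'p' or 'v' add -ish.
So sibusbirg → sibusbrgani.

sibusbrgani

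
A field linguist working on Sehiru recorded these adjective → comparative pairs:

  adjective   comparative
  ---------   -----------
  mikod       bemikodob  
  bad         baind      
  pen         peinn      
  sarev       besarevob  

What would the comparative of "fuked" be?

mikod and bad both end in -d yet inflect differently (bemikodob, baind), so the final letter is not what conditions the rule; the number of vowels is.
"fuked" has 2 vowels. The stems with 2 vowels (sarev → besarevob, mikod → bemikodob) add be- … -ob around the stem.
So fuked → befukedob.

befukedob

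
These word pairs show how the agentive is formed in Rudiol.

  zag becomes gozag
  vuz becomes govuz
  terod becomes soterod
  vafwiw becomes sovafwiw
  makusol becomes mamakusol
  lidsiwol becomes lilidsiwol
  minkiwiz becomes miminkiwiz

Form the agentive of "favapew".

vuz and minkiwiz both end in -z yet inflect differently (govuz, miminkiwiz), so the final letter is not what conditions the rule; the number of vowels is.
"favapew" has 3 vowels. The stems with 3 vowels (makusol → mamakusol, lidsiwol → lilidsiwol, minkiwiz → miminkiwiz) repeat the first consonant+vowel as a prefix.
So favapew → fafavapew.

fafavapew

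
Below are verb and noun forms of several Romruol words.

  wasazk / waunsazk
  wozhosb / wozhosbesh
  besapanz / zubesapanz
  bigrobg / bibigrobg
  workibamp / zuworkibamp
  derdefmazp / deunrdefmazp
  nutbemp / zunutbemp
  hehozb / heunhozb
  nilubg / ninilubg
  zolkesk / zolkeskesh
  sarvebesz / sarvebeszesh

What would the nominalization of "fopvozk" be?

founpvozk

zolkesk and wasazk both end in -k yet inflect differently (zolkeskesh, waunsazk), so the final letter is not what conditions the rule; the second-to-last letter is.
"fopvozk" has second-to-last letter 'z'. The stems whose second-to-last letter is 'z' (wasazk → waunsazk, hehozb → heunhozb, derdefmazp → deunrdefmazp) insert -un- after the first vowel.
So fopvozk → founpvozk.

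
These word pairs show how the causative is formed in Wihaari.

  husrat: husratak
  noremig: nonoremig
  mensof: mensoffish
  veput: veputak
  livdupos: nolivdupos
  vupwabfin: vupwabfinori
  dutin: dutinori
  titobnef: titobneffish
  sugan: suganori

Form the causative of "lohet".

lohetak

sugan and husrat both have last vowel 'a' yet inflect differently (suganori, husratak), so the last vowel is not what conditions the rule; the final letter is.
"lohet" ends in -t. The stems ending in -t (veput → veputak, husrat → husratak) add -ak.
So lohet → lohetak.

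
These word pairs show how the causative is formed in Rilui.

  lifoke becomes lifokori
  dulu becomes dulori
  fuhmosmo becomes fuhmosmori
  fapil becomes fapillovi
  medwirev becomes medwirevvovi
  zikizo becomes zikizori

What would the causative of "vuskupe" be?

lifoke and medwirev both have last vowel 'e' yet inflect differently (lifokori, medwirevvovi), so the last vowel is not what conditions the rule; whether the stem ends in a vowel or a consonant is.
"vuskupe" ends in a vowel. The stems ending in a vowel (fuhmosmo → fuhmosmori, lifoke → lifokori, dulu → dulori) drop the final letter and add -ori.
The other pattern: stems ending in a consonant double the final consonant and add -ovi.
So vuskupe → vuskupori.

vuskupori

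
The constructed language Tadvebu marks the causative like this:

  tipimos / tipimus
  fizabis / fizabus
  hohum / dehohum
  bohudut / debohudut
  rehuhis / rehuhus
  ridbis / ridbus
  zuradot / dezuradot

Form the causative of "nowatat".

"nowatat" ends in -t. The stems ending in -t (zuradot → dezuradot, bohudut → debohudut) add the prefix de-.
The other pattern: stems ending in -s change the last vowel to 'u'.
So nowatat → denowatat.

denowatat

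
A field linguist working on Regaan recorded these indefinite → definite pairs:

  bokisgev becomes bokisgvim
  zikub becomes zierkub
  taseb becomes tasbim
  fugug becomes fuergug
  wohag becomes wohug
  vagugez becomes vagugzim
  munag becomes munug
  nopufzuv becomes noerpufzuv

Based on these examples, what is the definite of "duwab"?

duwub

"duwab" has last vowel 'a'. The stems whose last vowel is 'a' (wohag → wohug, munag → munug) change the last vowel to 'u'.
So duwab → duwub.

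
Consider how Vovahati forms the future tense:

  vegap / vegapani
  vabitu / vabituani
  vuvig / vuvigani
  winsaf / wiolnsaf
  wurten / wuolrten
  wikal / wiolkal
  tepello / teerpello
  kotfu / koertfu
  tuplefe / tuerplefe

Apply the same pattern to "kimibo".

kiermibo

vabitu and kotfu both end in -u yet inflect differently (vabituani, koertfu), so the final letter is not what conditions the rule; the first letter is.
"kimibo" begins with k-. The one such stem in the data (kotfu → koertfu) inserts -er- after the first vowel (as do tepello, tuplefe), so the same rule applies.
The other patterns: stems beginning with v- add -ani; stems beginning with w- insert -ol- after the first vowel.
So kimibo → kiermibo.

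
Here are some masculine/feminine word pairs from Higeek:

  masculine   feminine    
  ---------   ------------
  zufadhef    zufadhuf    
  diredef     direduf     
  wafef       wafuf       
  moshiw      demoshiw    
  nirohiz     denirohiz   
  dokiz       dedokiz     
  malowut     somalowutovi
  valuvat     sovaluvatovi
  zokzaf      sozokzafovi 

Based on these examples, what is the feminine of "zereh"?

zeruh

"zereh" has last vowel 'e'. The stems whose last vowel is 'e' (zufadhef → zufadhuf, diredef → direduf, wafef → wafuf) change the last vowel to 'u'.
So zereh → zeruh.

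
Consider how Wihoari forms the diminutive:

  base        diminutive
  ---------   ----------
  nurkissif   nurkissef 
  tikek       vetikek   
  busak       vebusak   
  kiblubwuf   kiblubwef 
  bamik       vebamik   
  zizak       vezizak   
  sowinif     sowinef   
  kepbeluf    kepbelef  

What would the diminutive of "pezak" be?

vepezak

nurkissif and bamik both have last vowel 'i' yet inflect differently (nurkissef, vebamik), so the last vowel is not what conditions the rule; the final letter is.
"pezak" ends in -k. The stems ending in -k (bamik → vebamik, zizak → vezizak, tikek → vetikek) add the prefix ve-.
The other pattern: stems ending in -f change the last vowel to 'e'.
So pezak → vepezak.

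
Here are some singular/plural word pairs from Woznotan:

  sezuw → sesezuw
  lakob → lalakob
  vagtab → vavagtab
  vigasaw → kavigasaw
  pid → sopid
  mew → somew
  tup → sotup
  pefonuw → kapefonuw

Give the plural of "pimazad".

kapimazad

mew and sezuw both end in -w yet inflect differently (somew, sesezuw), so the final letter is not what conditions the rule; the number of vowels is.
"pimazad" has 3 vowels. The stems with 3 vowels (vigasaw → kavigasaw, pefonuw → kapefonuw) add the prefix ka-.
So pimazad → kapimazad.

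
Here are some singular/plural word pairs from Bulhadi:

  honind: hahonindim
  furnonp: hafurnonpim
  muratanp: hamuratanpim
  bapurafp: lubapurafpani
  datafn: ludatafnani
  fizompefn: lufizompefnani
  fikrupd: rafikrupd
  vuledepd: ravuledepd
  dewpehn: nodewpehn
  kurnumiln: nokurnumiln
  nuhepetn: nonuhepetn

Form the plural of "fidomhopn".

furnonp and bapurafp both end in -p yet inflect differently (hafurnonpim, lubapurafpani), so the final letter is not what conditions the rule; the second-to-last letter is.
"fidomhopn" has second-to-last letter 'p'. The stems whose second-to-last letter is 'p' (fikrupd → rafikrupd, vuledepd → ravuledepd) add the prefix ra-.
So fidomhopn → rafidomhopn.

rafidomhopn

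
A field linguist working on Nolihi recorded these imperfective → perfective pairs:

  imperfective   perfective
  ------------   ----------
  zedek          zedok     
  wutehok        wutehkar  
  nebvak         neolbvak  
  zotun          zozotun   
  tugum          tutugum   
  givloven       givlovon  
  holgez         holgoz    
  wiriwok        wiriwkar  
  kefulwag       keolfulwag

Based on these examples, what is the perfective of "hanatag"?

haolnatag

nebvak and wutehok both end in -k yet inflect differently (neolbvak, wutehkar), so the final letter is not what conditions the rule; the last vowel is.
"hanatag" has last vowel 'a'. The stems whose last vowel is 'a' (nebvak → neolbvak, kefulwag → keolfulwag) insert -ol- after the first vowel.
So hanatag → haolnatag.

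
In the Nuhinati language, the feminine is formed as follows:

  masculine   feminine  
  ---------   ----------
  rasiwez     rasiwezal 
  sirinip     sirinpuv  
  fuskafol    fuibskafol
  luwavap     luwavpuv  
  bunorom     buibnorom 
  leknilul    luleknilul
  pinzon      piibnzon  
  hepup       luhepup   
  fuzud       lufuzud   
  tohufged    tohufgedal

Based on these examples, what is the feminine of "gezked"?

gezkedal

tohufged and fuzud both end in -d yet inflect differently (tohufgedal, lufuzud), so the final letter is not what conditions the rule; the last vowel is.
"gezked" has last vowel 'e'. The stems whose last vowel is 'e' (tohufged → tohufgedal, rasiwez → rasiwezal) add -al.
The other patterns: stems whose last vowel is 'o' insert -ib- after the first vowel; stems whose last vowel is 'a' or 'i' delete the last vowel and add -uv; stems whose last vowel is 'u' add the prefix lu-.
So gezked → gezkedal.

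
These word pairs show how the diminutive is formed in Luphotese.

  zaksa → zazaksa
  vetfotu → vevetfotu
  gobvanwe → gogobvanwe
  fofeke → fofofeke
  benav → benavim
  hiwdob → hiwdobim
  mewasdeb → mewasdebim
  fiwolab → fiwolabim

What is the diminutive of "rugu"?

mewasdeb and fofeke both have last vowel 'e' yet inflect differently (mewasdebim, fofofeke), so the last vowel is not what conditions the rule; whether the stem ends in a vowel or a consonant is.
"rugu" ends in a vowel. The stems ending in a vowel (vetfotu → vevetfotu, fofeke → fofofeke, gobvanwe → gogobvanwe) repeat the first consonant+vowel as a prefix.
So rugu → rurugu.

rurugu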